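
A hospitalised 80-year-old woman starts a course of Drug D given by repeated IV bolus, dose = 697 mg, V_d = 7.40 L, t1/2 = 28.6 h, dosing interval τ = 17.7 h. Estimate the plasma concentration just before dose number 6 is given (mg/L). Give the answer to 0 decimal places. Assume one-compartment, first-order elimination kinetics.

155 mg/L

C₀ per dose = Dose / Vd = 697 / 7.40 = 94.19 mg/L
k = ln2 / t½ = 0.693147 / 28.6 = 0.02424 h⁻¹
Fraction remaining after one interval: r = e^(−kτ) = e^(−0.02424 × 17.7) = 0.6511
Before dose 6, 5 doses have been given (aged 1τ, 2τ, 3τ, 4τ, 5τ).
C_trough = C₀ × (r + r² + … + r^5) = C₀ × r(1−r^5)/(1−r)
        = 94.19 × 0.6511 × (1 − 0.1170) / (1 − 0.6511) = 155.2 mg/L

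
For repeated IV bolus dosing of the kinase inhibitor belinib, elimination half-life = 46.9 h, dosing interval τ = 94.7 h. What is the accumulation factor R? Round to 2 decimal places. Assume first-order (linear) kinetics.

k = ln2 / t½ = 0.693147 / 46.9 = 0.01478 h⁻¹
e^(−kτ) = e^(−0.01478 × 94.7) = 0.2467
Accumulation ratio R = 1 / (1 − e^(−kτ)) = 1 / (1 − 0.2467) = 1.327

1.33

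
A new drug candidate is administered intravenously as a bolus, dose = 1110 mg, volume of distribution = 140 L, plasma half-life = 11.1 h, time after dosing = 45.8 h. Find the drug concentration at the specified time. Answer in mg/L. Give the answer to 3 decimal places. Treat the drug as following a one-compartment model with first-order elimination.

0.454 mg/L

C₀ = Dose / Vd = 1110 / 140 = 7.929 mg/L
k = ln2 / t½ = 0.693147 / 11.1 = 0.06245 h⁻¹
C = C₀ · e^(−k·t) = 7.929 × e^(−0.06245 × 45.8)
  = 7.929 × 0.05726 = 0.4540 mg/L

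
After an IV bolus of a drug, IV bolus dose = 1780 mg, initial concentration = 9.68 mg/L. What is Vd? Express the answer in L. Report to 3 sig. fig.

184 L

Vd = Dose / C₀ = 1780 / 9.68 = 183.9 L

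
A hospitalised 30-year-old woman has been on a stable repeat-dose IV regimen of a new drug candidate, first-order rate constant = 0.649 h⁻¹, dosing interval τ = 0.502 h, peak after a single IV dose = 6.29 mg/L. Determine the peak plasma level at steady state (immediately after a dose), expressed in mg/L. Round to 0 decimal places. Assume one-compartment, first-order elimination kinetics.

23 mg/L

e^(−kτ) = e^(−0.6490 × 0.502) = 0.7220
Accumulation ratio R = 1 / (1 − e^(−kτ)) = 1 / (1 − 0.7220) = 3.597
Steady-state peak = C₀ × R = 6.29 × 3.597 = 22.63 mg/L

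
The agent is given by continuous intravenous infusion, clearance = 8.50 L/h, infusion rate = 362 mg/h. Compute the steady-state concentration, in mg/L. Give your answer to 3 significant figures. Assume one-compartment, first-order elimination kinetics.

At steady state Css = R₀ / CL = 362 / 8.500 = 42.59 mg/L

42.6 mg/L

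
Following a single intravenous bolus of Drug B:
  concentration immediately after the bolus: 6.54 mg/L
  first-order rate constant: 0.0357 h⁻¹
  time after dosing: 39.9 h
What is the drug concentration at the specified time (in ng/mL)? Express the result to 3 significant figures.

1570 ng/mL

C = C₀ · e^(−k·t) = 6.540 × e^(−0.03570 × 39.9)
  = 6.540 × 0.2406 = 1.574 mg/L
Convert: 1.574 mg/L × 1000 = 1574 ng/mL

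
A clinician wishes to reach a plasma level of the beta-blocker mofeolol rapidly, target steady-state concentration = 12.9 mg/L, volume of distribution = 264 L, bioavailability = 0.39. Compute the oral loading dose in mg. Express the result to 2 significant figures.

8700 mg

LD = Css × Vd / F = 12.9 × 264 / 0.39 = 8732 mg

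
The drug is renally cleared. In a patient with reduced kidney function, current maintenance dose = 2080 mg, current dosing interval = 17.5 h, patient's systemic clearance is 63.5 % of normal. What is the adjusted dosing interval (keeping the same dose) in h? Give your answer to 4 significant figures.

To keep the same average steady-state level, dosing rate must scale with clearance.
CL ratio = 63.5 / 100 = 0.6350
New interval (same dose) = 17.5 / 0.6350 = 27.56 h

27.56 h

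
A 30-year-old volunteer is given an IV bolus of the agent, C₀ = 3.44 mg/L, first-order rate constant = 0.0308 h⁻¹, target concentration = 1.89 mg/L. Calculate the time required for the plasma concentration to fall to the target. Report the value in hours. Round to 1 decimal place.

19.4 h

t = ln(C₀ / C) / k = ln(3.440 / 1.89) / 0.03080
  = ln(1.820) / 0.03080 = 0.5988 / 0.03080 = 19.44 h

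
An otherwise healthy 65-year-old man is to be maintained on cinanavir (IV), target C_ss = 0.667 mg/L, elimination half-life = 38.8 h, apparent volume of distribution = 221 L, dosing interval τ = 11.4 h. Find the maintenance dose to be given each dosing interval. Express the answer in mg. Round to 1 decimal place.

k = ln2 / t½ = 0.693147 / 38.8 = 0.01786 h⁻¹
CL = k × Vd = 0.01786 × 221 = 3.947 L/h
At steady state, Dose/τ = Css × CL.
Dose = Css × CL × τ = 0.667 × 3.947 × 11.4 = 30.01 mg

30.0 mg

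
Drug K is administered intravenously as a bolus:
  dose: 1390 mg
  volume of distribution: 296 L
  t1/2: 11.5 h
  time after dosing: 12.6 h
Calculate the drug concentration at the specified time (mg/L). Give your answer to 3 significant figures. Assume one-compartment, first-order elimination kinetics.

C₀ = Dose / Vd = 1390 / 296 = 4.696 mg/L
k = ln2 / t½ = 0.693147 / 11.5 = 0.06027 h⁻¹
C = C₀ · e^(−k·t) = 4.696 × e^(−0.06027 × 12.6)
  = 4.696 × 0.4679 = 2.197 mg/L

2.20 mg/L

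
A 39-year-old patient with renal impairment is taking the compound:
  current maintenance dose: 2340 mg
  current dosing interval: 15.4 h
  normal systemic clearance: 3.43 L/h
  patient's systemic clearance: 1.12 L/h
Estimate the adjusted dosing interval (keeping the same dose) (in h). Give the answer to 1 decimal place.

To keep the same average steady-state level, dosing rate must scale with clearance.
CL ratio = 1.12 / 3.43 = 0.3265
New interval (same dose) = 15.4 / 0.3265 = 47.17 h

47.2 h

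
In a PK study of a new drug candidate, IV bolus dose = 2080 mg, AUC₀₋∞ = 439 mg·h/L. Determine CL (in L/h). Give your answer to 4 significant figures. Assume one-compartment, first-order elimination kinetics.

CL = Dose / AUC = 2080 / 439 = 4.738 L/h

4.738 L/h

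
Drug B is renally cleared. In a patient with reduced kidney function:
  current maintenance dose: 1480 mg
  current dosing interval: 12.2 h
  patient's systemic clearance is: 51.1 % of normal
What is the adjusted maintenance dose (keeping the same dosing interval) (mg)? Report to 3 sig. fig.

756 mg

To keep the same average steady-state level, dosing rate must scale with clearance.
CL ratio = 51.1 / 100 = 0.5110
New dose (same interval) = 1480 × 0.5110 = 756.3 mg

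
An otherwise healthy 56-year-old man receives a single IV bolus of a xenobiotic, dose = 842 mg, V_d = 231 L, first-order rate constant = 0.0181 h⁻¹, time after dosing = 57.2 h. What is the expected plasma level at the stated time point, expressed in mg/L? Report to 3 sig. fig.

1.29 mg/L

C₀ = Dose / Vd = 842.0 / 231 = 3.645 mg/L
C = C₀ · e^(−k·t) = 3.645 × e^(−0.01810 × 57.2)
  = 3.645 × 0.3551 = 1.294 mg/L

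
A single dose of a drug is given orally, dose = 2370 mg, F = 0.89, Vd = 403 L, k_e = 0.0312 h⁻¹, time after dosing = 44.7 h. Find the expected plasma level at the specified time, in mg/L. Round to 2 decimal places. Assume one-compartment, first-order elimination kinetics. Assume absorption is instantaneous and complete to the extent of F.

1.30 mg/L

Amount reaching circulation = F × Dose = 0.89 × 2370 = 2109 mg
C₀ = F·Dose / Vd = 2109 / 403 = 5.233 mg/L
C = C₀ · e^(−k·t) = 5.233 × e^(−0.03120 × 44.7)
  = 5.233 × 0.2479 = 1.297 mg/L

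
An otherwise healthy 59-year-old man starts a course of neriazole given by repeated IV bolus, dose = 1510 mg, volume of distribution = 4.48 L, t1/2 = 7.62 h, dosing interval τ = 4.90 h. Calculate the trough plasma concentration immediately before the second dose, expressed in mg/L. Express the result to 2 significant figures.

220 mg/L

C₀ per dose = Dose / Vd = 1510 / 4.48 = 337.1 mg/L
k = ln2 / t½ = 0.693147 / 7.62 = 0.09096 h⁻¹
Fraction remaining after one interval: r = e^(−kτ) = e^(−0.09096 × 4.90) = 0.6404
Before dose 2, 1 dose has been given (aged 1τ).
C_trough = C₀ × r = 337.1 × 0.6404 = 215.9 mg/L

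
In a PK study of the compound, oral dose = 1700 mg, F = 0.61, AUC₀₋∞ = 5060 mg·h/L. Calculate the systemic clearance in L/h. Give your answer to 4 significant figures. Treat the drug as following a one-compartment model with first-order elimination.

CL = F·Dose / AUC = 0.61 × 1700 / 5060 = 0.2049 L/h

0.2049 L/h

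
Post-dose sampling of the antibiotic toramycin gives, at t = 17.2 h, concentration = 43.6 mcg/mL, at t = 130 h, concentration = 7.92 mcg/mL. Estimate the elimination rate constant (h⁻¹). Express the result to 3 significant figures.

0.0151 h⁻¹

k = ln(C₁/C₂) / (t₂ − t₁) = ln(43.6/7.92) / (130 − 17.2)
  = 1.706 / 112.8 = 0.01512 h⁻¹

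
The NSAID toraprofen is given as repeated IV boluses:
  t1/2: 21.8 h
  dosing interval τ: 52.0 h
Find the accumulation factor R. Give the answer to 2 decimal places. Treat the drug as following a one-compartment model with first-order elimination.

1.24

k = ln2 / t½ = 0.693147 / 21.8 = 0.03180 h⁻¹
e^(−kτ) = e^(−0.03180 × 52.0) = 0.1914
Accumulation ratio R = 1 / (1 − e^(−kτ)) = 1 / (1 − 0.1914) = 1.237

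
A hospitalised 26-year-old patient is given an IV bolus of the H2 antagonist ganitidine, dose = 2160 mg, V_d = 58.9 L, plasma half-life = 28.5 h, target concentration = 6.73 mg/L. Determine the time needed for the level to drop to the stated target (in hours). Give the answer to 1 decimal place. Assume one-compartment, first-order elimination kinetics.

69.7 h

C₀ = Dose / Vd = 2160 / 58.9 = 36.67 mg/L
k = ln2 / t½ = 0.693147 / 28.5 = 0.02432 h⁻¹
t = ln(C₀ / C) / k = ln(36.67 / 6.73) / 0.02432
  = ln(5.449) / 0.02432 = 1.695 / 0.02432 = 69.70 h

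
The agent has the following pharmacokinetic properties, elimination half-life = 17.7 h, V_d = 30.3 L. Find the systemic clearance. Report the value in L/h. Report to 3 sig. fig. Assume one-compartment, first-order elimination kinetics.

1.19 L/h

k = ln2 / t½ = 0.693147 / 17.7 = 0.03916 h⁻¹
CL = k × Vd = 0.03916 × 30.3 = 1.187 L/h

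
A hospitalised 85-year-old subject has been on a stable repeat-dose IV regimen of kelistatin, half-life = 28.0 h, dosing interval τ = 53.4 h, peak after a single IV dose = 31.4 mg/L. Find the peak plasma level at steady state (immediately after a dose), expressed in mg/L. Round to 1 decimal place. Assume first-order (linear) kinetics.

k = ln2 / t½ = 0.693147 / 28.0 = 0.02476 h⁻¹
e^(−kτ) = e^(−0.02476 × 53.4) = 0.2666
Accumulation ratio R = 1 / (1 − e^(−kτ)) = 1 / (1 − 0.2666) = 1.364
Steady-state peak = C₀ × R = 31.4 × 1.364 = 42.83 mg/L

42.8 mg/L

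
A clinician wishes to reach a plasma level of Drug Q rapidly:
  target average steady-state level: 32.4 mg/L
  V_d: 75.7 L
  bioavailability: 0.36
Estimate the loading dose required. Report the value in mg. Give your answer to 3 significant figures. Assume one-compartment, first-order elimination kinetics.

6810 mg

LD = Css × Vd / F = 32.4 × 75.7 / 0.36 = 6813 mg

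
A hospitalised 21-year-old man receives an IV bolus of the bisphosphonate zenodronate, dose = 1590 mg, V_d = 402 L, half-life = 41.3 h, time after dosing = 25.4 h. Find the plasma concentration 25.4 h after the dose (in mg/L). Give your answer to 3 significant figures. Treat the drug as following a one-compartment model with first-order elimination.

C₀ = Dose / Vd = 1590 / 402 = 3.955 mg/L
k = ln2 / t½ = 0.693147 / 41.3 = 0.01678 h⁻¹
C = C₀ · e^(−k·t) = 3.955 × e^(−0.01678 × 25.4)
  = 3.955 × 0.6530 = 2.583 mg/L

2.58 mg/L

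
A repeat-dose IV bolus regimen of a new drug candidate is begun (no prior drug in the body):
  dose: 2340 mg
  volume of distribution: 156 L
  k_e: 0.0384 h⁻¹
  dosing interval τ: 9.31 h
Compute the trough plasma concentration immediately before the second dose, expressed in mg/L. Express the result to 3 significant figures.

C₀ per dose = Dose / Vd = 2340 / 156 = 15.00 mg/L
Fraction remaining after one interval: r = e^(−kτ) = e^(−0.03840 × 9.31) = 0.6994
Before dose 2, 1 dose has been given (aged 1τ).
C_trough = C₀ × r = 15.00 × 0.6994 = 10.49 mg/L

10.5 mg/L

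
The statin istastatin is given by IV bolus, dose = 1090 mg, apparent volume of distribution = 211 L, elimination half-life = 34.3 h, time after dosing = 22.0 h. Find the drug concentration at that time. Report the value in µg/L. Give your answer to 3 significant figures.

3310 µg/L

C₀ = Dose / Vd = 1090 / 211 = 5.166 mg/L
k = ln2 / t½ = 0.693147 / 34.3 = 0.02021 h⁻¹
C = C₀ · e^(−k·t) = 5.166 × e^(−0.02021 × 22.0)
  = 5.166 × 0.6411 = 3.312 mg/L
Convert: 3.312 mg/L × 1000 = 3312 µg/L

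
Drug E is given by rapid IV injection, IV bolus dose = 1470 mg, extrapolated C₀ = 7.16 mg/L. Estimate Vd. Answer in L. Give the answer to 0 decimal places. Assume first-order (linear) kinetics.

205 L

Vd = Dose / C₀ = 1470 / 7.16 = 205.3 L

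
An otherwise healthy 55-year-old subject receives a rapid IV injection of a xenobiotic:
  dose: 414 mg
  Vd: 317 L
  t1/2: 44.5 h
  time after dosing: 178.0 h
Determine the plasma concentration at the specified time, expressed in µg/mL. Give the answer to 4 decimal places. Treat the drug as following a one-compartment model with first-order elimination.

C₀ = Dose / Vd = 414.0 / 317 = 1.306 mg/L
k = ln2 / t½ = 0.693147 / 44.5 = 0.01558 h⁻¹
t / t½ = 178.0 / 44.5 = 4 half-lives
C = C₀ × (1/2)^4 = 1.306 × 0.06250 = 0.08163 mg/L
(0.08163 mg/L = 0.08163 µg/mL)

0.0816 µg/mL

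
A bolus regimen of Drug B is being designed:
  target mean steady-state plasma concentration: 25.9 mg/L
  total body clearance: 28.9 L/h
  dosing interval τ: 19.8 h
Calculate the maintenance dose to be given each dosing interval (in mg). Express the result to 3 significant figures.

14800 mg

At steady state, Dose/τ = Css × CL.
Dose = Css × CL × τ = 25.9 × 28.90 × 19.8 = 14820 mg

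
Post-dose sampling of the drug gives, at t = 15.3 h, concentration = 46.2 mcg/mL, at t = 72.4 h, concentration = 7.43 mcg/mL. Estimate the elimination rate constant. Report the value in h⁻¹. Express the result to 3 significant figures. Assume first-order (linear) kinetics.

0.0320 h⁻¹

k = ln(C₁/C₂) / (t₂ − t₁) = ln(46.2/7.43) / (72.4 − 15.3)
  = 1.827 / 57.10 = 0.03200 h⁻¹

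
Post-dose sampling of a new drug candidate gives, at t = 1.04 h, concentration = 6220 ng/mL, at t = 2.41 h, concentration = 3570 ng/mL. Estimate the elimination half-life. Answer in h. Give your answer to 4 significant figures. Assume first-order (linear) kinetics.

1.710 h

k = ln(C₁/C₂) / (t₂ − t₁) = ln(6220/3570) / (2.41 − 1.04)
  = 0.5552 / 1.370 = 0.4053 h⁻¹
t½ = ln2 / k = 0.693147 / 0.4053 = 1.710 h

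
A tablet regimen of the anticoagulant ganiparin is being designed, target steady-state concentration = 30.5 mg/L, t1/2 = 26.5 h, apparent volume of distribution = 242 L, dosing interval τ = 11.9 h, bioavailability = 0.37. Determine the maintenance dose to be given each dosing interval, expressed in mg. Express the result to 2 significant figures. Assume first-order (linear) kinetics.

6200 mg

k = ln2 / t½ = 0.693147 / 26.5 = 0.02616 h⁻¹
CL = k × Vd = 0.02616 × 242 = 6.331 L/h
At steady state, F × (Dose/τ) = Css × CL.
Dose = Css × CL × τ / F = 30.5 × 6.331 × 11.9 / 0.37 = 6210 mg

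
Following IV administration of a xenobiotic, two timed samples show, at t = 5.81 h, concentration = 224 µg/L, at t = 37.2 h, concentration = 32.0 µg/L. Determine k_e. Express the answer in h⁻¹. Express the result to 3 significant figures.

k = ln(C₁/C₂) / (t₂ − t₁) = ln(224/32.0) / (37.2 − 5.81)
  = 1.946 / 31.39 = 0.06199 h⁻¹

0.0620 h⁻¹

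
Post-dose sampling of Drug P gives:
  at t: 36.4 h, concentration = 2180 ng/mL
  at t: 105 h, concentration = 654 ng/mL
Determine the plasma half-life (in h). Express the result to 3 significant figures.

39.5 h

k = ln(C₁/C₂) / (t₂ − t₁) = ln(2180/654) / (105 − 36.4)
  = 1.204 / 68.60 = 0.01755 h⁻¹
t½ = ln2 / k = 0.693147 / 0.01755 = 39.50 h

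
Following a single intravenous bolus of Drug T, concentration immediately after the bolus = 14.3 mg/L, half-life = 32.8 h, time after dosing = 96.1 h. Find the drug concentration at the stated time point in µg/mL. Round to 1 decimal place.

k = ln2 / t½ = 0.693147 / 32.8 = 0.02113 h⁻¹
C = C₀ · e^(−k·t) = 14.30 × e^(−0.02113 × 96.1)
  = 14.30 × 0.1313 = 1.878 mg/L
(1.878 mg/L = 1.878 µg/mL)

1.9 µg/mL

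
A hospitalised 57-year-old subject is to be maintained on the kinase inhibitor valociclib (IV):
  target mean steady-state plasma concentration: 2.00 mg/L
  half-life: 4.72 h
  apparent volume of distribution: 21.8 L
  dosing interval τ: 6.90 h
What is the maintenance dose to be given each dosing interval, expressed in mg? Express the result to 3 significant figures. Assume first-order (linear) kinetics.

k = ln2 / t½ = 0.693147 / 4.72 = 0.1469 h⁻¹
CL = k × Vd = 0.1469 × 21.8 = 3.202 L/h
At steady state, Dose/τ = Css × CL.
Dose = Css × CL × τ = 2.00 × 3.202 × 6.90 = 44.19 mg

44.2 mg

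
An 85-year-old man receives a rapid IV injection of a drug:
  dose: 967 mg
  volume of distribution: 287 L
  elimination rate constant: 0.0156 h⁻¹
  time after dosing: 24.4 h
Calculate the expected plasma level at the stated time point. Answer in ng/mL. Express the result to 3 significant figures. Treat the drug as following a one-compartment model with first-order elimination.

C₀ = Dose / Vd = 967.0 / 287 = 3.369 mg/L
C = C₀ · e^(−k·t) = 3.369 × e^(−0.01560 × 24.4)
  = 3.369 × 0.6834 = 2.302 mg/L
Convert: 2.302 mg/L × 1000 = 2302 ng/mL

2300 ng/mL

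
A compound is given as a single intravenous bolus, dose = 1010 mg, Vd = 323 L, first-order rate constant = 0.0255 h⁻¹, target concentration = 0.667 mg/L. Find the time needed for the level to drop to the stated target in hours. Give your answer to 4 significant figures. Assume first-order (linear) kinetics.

C₀ = Dose / Vd = 1010 / 323 = 3.127 mg/L
t = ln(C₀ / C) / k = ln(3.127 / 0.667) / 0.02550
  = ln(4.688) / 0.02550 = 1.545 / 0.02550 = 60.59 h

60.59 h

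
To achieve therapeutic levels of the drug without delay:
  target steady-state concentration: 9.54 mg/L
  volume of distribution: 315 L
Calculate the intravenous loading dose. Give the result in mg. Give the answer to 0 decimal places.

3005 mg

LD = Css × Vd = 9.54 × 315 = 3005 mg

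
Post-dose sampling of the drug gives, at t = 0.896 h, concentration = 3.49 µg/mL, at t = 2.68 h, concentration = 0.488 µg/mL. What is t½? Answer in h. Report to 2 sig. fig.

k = ln(C₁/C₂) / (t₂ − t₁) = ln(3.49/0.488) / (2.68 − 0.896)
  = 1.967 / 1.784 = 1.103 h⁻¹
t½ = ln2 / k = 0.693147 / 1.103 = 0.6284 h

0.63 h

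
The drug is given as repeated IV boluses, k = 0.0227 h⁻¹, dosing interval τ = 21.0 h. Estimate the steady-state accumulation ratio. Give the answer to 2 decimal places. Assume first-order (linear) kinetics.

2.64

e^(−kτ) = e^(−0.02270 × 21.0) = 0.6208
Accumulation ratio R = 1 / (1 − e^(−kτ)) = 1 / (1 − 0.6208) = 2.637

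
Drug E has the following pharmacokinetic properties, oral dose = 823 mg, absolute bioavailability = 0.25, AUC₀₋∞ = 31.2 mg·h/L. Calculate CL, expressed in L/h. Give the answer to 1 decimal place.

CL = F·Dose / AUC = 0.25 × 823 / 31.2 = 6.595 L/h

6.6 L/h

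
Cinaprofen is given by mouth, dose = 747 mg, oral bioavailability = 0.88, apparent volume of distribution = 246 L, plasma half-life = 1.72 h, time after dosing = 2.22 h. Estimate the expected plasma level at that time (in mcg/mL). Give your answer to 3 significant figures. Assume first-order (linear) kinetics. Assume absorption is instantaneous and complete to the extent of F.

Amount reaching circulation = F × Dose = 0.88 × 747.0 = 657.4 mg
C₀ = F·Dose / Vd = 657.4 / 246 = 2.672 mg/L
k = ln2 / t½ = 0.693147 / 1.72 = 0.4030 h⁻¹
C = C₀ · e^(−k·t) = 2.672 × e^(−0.4030 × 2.22)
  = 2.672 × 0.4087 = 1.092 mg/L
(1.092 mg/L = 1.092 mcg/mL)

1.09 mcg/mL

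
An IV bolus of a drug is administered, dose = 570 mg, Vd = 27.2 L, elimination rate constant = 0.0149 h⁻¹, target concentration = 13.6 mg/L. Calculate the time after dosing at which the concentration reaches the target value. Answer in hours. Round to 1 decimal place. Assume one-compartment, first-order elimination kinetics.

29.0 h

C₀ = Dose / Vd = 570.0 / 27.2 = 20.96 mg/L
t = ln(C₀ / C) / k = ln(20.96 / 13.6) / 0.01490
  = ln(1.541) / 0.01490 = 0.4324 / 0.01490 = 29.02 h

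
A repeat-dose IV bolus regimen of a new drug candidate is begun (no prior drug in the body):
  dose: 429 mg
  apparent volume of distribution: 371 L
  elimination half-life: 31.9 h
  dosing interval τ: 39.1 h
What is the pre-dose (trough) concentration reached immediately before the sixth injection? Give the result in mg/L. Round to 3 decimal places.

C₀ per dose = Dose / Vd = 429 / 371 = 1.156 mg/L
k = ln2 / t½ = 0.693147 / 31.9 = 0.02173 h⁻¹
Fraction remaining after one interval: r = e^(−kτ) = e^(−0.02173 × 39.1) = 0.4276
Before dose 6, 5 doses have been given (aged 1τ, 2τ, 3τ, 4τ, 5τ).
C_trough = C₀ × (r + r² + … + r^5) = C₀ × r(1−r^5)/(1−r)
        = 1.156 × 0.4276 × (1 − 0.01430) / (1 − 0.4276) = 0.8512 mg/L

0.851 mg/L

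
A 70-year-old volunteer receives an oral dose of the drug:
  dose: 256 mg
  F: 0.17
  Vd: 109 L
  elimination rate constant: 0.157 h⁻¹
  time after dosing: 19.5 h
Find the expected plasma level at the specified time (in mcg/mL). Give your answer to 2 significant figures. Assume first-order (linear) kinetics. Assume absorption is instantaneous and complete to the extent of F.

Amount reaching circulation = F × Dose = 0.17 × 256.0 = 43.52 mg
C₀ = F·Dose / Vd = 43.52 / 109 = 0.3993 mg/L
C = C₀ · e^(−k·t) = 0.3993 × e^(−0.1570 × 19.5)
  = 0.3993 × 0.04682 = 0.01870 mg/L
(0.01870 mg/L = 0.01870 mcg/mL)

0.019 mcg/mL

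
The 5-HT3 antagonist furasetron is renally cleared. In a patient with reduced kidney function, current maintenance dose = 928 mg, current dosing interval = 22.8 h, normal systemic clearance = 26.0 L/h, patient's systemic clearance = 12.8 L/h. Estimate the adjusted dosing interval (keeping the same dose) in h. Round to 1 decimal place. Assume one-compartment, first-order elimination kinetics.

46.3 h

To keep the same average steady-state level, dosing rate must scale with clearance.
CL ratio = 12.8 / 26.0 = 0.4923
New interval (same dose) = 22.8 / 0.4923 = 46.31 h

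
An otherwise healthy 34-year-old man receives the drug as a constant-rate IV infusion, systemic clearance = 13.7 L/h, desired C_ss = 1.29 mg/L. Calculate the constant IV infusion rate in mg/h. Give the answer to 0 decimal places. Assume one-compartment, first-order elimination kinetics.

At steady state, infusion rate R₀ = Css × CL = 1.29 × 13.70 = 17.67 mg/h

18 mg/h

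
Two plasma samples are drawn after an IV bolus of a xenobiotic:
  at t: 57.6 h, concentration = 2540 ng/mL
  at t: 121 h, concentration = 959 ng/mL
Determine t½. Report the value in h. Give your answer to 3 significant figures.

k = ln(C₁/C₂) / (t₂ − t₁) = ln(2540/959) / (121 − 57.6)
  = 0.9740 / 63.40 = 0.01536 h⁻¹
t½ = ln2 / k = 0.693147 / 0.01536 = 45.13 h

45.1 h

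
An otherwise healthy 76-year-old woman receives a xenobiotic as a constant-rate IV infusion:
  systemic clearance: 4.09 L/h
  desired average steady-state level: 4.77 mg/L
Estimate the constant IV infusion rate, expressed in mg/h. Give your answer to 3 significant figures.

At steady state, infusion rate R₀ = Css × CL = 4.77 × 4.090 = 19.51 mg/h

19.5 mg/h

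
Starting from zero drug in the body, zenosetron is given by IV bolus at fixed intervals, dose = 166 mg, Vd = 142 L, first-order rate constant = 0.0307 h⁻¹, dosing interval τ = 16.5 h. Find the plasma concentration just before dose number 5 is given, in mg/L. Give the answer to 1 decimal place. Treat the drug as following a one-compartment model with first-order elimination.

C₀ per dose = Dose / Vd = 166 / 142 = 1.169 mg/L
Fraction remaining after one interval: r = e^(−kτ) = e^(−0.03070 × 16.5) = 0.6026
Before dose 5, 4 doses have been given (aged 1τ, 2τ, 3τ, 4τ).
C_trough = C₀ × (r + r² + … + r^4) = C₀ × r(1−r^4)/(1−r)
        = 1.169 × 0.6026 × (1 − 0.1319) / (1 − 0.6026) = 1.539 mg/L

1.5 mg/L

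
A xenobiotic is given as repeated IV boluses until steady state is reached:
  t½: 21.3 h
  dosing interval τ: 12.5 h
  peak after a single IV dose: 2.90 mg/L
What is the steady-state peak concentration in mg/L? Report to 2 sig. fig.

k = ln2 / t½ = 0.693147 / 21.3 = 0.03254 h⁻¹
e^(−kτ) = e^(−0.03254 × 12.5) = 0.6658
Accumulation ratio R = 1 / (1 − e^(−kτ)) = 1 / (1 − 0.6658) = 2.992
Steady-state peak = C₀ × R = 2.90 × 2.992 = 8.677 mg/L

8.7 mg/L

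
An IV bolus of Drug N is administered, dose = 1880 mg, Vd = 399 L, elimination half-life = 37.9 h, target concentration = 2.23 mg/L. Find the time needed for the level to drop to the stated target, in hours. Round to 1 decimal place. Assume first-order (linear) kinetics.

C₀ = Dose / Vd = 1880 / 399 = 4.712 mg/L
k = ln2 / t½ = 0.693147 / 37.9 = 0.01829 h⁻¹
t = ln(C₀ / C) / k = ln(4.712 / 2.23) / 0.01829
  = ln(2.113) / 0.01829 = 0.7481 / 0.01829 = 40.90 h

40.9 h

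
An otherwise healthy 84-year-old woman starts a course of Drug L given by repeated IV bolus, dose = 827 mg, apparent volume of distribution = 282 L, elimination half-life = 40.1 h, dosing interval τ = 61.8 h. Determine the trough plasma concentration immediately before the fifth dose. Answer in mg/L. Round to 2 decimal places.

C₀ per dose = Dose / Vd = 827 / 282 = 2.933 mg/L
k = ln2 / t½ = 0.693147 / 40.1 = 0.01729 h⁻¹
Fraction remaining after one interval: r = e^(−kτ) = e^(−0.01729 × 61.8) = 0.3435
Before dose 5, 4 doses have been given (aged 1τ, 2τ, 3τ, 4τ).
C_trough = C₀ × (r + r² + … + r^4) = C₀ × r(1−r^4)/(1−r)
        = 2.933 × 0.3435 × (1 − 0.01392) / (1 − 0.3435) = 1.513 mg/L

1.51 mg/L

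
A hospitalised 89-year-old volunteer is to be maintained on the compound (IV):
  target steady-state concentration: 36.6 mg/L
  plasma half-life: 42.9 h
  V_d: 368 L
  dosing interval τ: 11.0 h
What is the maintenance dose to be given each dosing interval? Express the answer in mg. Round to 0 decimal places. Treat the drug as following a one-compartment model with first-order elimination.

2394 mg

k = ln2 / t½ = 0.693147 / 42.9 = 0.01616 h⁻¹
CL = k × Vd = 0.01616 × 368 = 5.947 L/h
At steady state, Dose/τ = Css × CL.
Dose = Css × CL × τ = 36.6 × 5.947 × 11.0 = 2394 mg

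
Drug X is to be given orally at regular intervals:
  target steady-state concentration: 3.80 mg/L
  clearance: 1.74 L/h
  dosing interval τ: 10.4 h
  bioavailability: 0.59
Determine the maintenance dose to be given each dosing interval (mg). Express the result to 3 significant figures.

At steady state, F × (Dose/τ) = Css × CL.
Dose = Css × CL × τ / F = 3.80 × 1.740 × 10.4 / 0.59 = 116.6 mg

117 mg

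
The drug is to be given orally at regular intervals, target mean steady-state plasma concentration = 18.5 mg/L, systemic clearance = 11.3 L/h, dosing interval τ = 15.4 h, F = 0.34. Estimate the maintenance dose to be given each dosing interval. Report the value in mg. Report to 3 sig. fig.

At steady state, F × (Dose/τ) = Css × CL.
Dose = Css × CL × τ / F = 18.5 × 11.30 × 15.4 / 0.34 = 9469 mg

9470 mg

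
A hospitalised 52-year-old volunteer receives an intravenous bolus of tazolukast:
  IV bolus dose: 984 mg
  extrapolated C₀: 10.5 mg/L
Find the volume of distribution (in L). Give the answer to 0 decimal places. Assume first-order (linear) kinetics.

94 L

Vd = Dose / C₀ = 984.0 / 10.5 = 93.71 L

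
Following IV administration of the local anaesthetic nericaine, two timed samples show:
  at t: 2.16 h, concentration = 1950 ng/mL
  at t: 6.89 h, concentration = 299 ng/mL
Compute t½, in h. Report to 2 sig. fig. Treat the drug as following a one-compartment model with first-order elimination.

k = ln(C₁/C₂) / (t₂ − t₁) = ln(1950/299) / (6.89 − 2.16)
  = 1.875 / 4.730 = 0.3964 h⁻¹
t½ = ln2 / k = 0.693147 / 0.3964 = 1.749 h

1.7 h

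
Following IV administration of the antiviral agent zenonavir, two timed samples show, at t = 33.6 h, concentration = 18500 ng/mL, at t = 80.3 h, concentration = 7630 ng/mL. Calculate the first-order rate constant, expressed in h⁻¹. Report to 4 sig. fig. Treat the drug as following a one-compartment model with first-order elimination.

0.01897 h⁻¹

k = ln(C₁/C₂) / (t₂ − t₁) = ln(18500/7630) / (80.3 − 33.6)
  = 0.8857 / 46.70 = 0.01897 h⁻¹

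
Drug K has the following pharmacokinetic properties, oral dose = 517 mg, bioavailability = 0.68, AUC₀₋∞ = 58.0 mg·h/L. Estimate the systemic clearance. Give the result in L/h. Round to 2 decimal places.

6.06 L/h

CL = F·Dose / AUC = 0.68 × 517 / 58.0 = 6.061 L/h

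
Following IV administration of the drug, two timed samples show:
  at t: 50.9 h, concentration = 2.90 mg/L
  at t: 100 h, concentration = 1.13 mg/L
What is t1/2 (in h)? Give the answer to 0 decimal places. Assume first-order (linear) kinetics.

36 h

k = ln(C₁/C₂) / (t₂ − t₁) = ln(2.90/1.13) / (100 − 50.9)
  = 0.9425 / 49.10 = 0.01920 h⁻¹
t½ = ln2 / k = 0.693147 / 0.01920 = 36.10 h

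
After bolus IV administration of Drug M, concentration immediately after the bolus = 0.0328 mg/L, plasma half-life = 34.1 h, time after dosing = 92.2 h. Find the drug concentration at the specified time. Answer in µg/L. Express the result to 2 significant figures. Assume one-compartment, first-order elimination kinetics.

5.0 µg/L

k = ln2 / t½ = 0.693147 / 34.1 = 0.02033 h⁻¹
C = C₀ · e^(−k·t) = 0.03280 × e^(−0.02033 × 92.2)
  = 0.03280 × 0.1534 = 0.005032 mg/L
Convert: 0.005032 mg/L × 1000 = 5.032 µg/L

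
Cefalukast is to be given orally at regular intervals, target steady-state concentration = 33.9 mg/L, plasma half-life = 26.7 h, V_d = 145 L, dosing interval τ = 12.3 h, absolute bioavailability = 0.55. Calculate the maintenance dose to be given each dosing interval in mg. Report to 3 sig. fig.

2850 mg

k = ln2 / t½ = 0.693147 / 26.7 = 0.02596 h⁻¹
CL = k × Vd = 0.02596 × 145 = 3.764 L/h
At steady state, F × (Dose/τ) = Css × CL.
Dose = Css × CL × τ / F = 33.9 × 3.764 × 12.3 / 0.55 = 2854 mg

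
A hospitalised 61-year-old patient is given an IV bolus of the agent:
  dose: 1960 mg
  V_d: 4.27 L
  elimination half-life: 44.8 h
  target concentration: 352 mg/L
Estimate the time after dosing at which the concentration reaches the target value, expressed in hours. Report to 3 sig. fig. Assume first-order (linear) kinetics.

17.2 h

C₀ = Dose / Vd = 1960 / 4.27 = 459.0 mg/L
k = ln2 / t½ = 0.693147 / 44.8 = 0.01547 h⁻¹
t = ln(C₀ / C) / k = ln(459.0 / 352) / 0.01547
  = ln(1.304) / 0.01547 = 0.2654 / 0.01547 = 17.16 h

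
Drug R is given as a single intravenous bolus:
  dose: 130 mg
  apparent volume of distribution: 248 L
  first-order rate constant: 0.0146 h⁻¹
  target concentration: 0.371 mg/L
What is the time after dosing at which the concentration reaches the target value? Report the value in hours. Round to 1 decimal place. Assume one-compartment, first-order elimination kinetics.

C₀ = Dose / Vd = 130.0 / 248 = 0.5242 mg/L
t = ln(C₀ / C) / k = ln(0.5242 / 0.371) / 0.01460
  = ln(1.413) / 0.01460 = 0.3457 / 0.01460 = 23.68 h

23.7 h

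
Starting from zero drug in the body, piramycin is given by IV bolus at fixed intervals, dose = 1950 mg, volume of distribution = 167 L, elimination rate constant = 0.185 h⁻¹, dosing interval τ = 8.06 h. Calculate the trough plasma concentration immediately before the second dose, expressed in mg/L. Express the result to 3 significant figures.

2.63 mg/L

C₀ per dose = Dose / Vd = 1950 / 167 = 11.68 mg/L
Fraction remaining after one interval: r = e^(−kτ) = e^(−0.1850 × 8.06) = 0.2251
Before dose 2, 1 dose has been given (aged 1τ).
C_trough = C₀ × r = 11.68 × 0.2251 = 2.629 mg/L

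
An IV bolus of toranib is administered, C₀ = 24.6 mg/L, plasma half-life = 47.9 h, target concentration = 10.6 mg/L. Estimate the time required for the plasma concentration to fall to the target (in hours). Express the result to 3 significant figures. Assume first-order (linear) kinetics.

58.2 h

k = ln2 / t½ = 0.693147 / 47.9 = 0.01447 h⁻¹
t = ln(C₀ / C) / k = ln(24.60 / 10.6) / 0.01447
  = ln(2.321) / 0.01447 = 0.8420 / 0.01447 = 58.19 h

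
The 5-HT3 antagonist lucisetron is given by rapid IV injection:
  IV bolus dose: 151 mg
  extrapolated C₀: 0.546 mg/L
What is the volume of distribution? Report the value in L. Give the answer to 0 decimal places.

277 L

Vd = Dose / C₀ = 151.0 / 0.546 = 276.6 L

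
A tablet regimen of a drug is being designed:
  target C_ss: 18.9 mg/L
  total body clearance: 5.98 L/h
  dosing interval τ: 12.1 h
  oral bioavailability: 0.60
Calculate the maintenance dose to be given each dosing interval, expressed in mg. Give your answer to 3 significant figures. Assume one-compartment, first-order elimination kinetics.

At steady state, F × (Dose/τ) = Css × CL.
Dose = Css × CL × τ / F = 18.9 × 5.980 × 12.1 / 0.60 = 2279 mg

2280 mg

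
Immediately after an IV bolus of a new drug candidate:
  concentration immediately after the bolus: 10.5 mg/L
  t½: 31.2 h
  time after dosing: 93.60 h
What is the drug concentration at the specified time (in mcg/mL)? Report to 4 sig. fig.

1.313 mcg/mL

k = ln2 / t½ = 0.693147 / 31.2 = 0.02222 h⁻¹
t / t½ = 93.60 / 31.2 = 3 half-lives
C = C₀ × (1/2)^3 = 10.50 × 0.1250 = 1.313 mg/L
(1.313 mg/L = 1.313 mcg/mL)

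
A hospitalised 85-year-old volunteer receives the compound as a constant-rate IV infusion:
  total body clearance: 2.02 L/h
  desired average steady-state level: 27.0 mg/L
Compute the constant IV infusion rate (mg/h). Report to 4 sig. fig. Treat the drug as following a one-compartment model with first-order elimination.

54.54 mg/h

At steady state, infusion rate R₀ = Css × CL = 27.0 × 2.020 = 54.54 mg/h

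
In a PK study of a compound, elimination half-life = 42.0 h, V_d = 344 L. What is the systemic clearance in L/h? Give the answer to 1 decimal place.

5.7 L/h

k = ln2 / t½ = 0.693147 / 42.0 = 0.01650 h⁻¹
CL = k × Vd = 0.01650 × 344 = 5.676 L/h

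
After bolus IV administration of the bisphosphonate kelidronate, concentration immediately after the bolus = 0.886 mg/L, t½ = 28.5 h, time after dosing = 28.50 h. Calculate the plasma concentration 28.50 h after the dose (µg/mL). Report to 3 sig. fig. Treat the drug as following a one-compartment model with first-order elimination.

0.443 µg/mL

k = ln2 / t½ = 0.693147 / 28.5 = 0.02432 h⁻¹
t / t½ = 28.50 / 28.5 = 1 half-lives
C = C₀ × (1/2)^1 = 0.8860 × 0.5000 = 0.4430 mg/L
(0.4430 mg/L = 0.4430 µg/mL)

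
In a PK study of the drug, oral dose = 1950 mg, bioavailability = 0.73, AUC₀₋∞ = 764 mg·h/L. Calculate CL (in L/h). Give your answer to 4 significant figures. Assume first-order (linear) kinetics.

CL = F·Dose / AUC = 0.73 × 1950 / 764 = 1.863 L/h

1.863 L/h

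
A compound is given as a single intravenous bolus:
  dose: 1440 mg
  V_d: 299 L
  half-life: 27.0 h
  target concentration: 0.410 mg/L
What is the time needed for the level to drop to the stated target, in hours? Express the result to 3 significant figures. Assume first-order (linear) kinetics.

C₀ = Dose / Vd = 1440 / 299 = 4.816 mg/L
k = ln2 / t½ = 0.693147 / 27.0 = 0.02567 h⁻¹
t = ln(C₀ / C) / k = ln(4.816 / 0.410) / 0.02567
  = ln(11.75) / 0.02567 = 2.464 / 0.02567 = 95.99 h

96.0 h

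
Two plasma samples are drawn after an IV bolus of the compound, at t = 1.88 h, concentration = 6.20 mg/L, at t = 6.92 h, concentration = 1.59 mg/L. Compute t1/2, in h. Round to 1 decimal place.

k = ln(C₁/C₂) / (t₂ − t₁) = ln(6.20/1.59) / (6.92 − 1.88)
  = 1.361 / 5.040 = 0.2700 h⁻¹
t½ = ln2 / k = 0.693147 / 0.2700 = 2.567 h

2.6 h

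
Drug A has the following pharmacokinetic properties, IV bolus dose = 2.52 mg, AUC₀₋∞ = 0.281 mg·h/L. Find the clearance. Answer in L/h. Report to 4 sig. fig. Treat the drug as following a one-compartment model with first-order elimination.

8.968 L/h

CL = Dose / AUC = 2.52 / 0.281 = 8.968 L/h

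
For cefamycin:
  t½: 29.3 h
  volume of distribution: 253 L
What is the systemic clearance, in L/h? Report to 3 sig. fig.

k = ln2 / t½ = 0.693147 / 29.3 = 0.02366 h⁻¹
CL = k × Vd = 0.02366 × 253 = 5.986 L/h

5.99 L/h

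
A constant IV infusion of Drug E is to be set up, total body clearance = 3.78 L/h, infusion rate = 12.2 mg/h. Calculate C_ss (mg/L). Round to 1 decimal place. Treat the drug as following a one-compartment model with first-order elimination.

At steady state Css = R₀ / CL = 12.2 / 3.780 = 3.228 mg/L

3.2 mg/L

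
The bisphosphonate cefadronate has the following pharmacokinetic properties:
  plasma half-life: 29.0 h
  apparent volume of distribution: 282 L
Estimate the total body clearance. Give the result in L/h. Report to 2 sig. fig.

6.7 L/h

k = ln2 / t½ = 0.693147 / 29.0 = 0.02390 h⁻¹
CL = k × Vd = 0.02390 × 282 = 6.740 L/h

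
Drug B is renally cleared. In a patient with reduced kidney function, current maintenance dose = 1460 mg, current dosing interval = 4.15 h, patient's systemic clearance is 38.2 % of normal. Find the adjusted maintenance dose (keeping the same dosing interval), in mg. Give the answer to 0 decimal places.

To keep the same average steady-state level, dosing rate must scale with clearance.
CL ratio = 38.2 / 100 = 0.3820
New dose (same interval) = 1460 × 0.3820 = 557.7 mg

558 mg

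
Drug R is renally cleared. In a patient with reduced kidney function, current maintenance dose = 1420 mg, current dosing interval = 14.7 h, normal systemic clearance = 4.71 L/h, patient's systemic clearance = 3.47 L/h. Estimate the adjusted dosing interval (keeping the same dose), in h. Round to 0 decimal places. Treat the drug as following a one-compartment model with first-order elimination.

To keep the same average steady-state level, dosing rate must scale with clearance.
CL ratio = 3.47 / 4.71 = 0.7367
New interval (same dose) = 14.7 / 0.7367 = 19.95 h

20 h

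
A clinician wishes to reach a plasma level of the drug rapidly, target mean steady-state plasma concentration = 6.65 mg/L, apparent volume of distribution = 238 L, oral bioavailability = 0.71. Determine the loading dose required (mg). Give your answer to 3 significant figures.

2230 mg

LD = Css × Vd / F = 6.65 × 238 / 0.71 = 2229 mg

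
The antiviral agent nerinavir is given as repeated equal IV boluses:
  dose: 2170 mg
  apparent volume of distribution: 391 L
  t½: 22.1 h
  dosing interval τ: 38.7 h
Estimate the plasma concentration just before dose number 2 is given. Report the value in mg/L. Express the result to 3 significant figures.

C₀ per dose = Dose / Vd = 2170 / 391 = 5.550 mg/L
k = ln2 / t½ = 0.693147 / 22.1 = 0.03136 h⁻¹
Fraction remaining after one interval: r = e^(−kτ) = e^(−0.03136 × 38.7) = 0.2971
Before dose 2, 1 dose has been given (aged 1τ).
C_trough = C₀ × r = 5.550 × 0.2971 = 1.649 mg/L

1.65 mg/L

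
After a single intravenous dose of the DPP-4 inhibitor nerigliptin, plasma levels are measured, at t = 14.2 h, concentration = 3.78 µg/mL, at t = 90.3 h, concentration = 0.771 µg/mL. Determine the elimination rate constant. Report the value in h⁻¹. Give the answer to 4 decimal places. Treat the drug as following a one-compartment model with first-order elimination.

0.0209 h⁻¹

k = ln(C₁/C₂) / (t₂ − t₁) = ln(3.78/0.771) / (90.3 − 14.2)
  = 1.590 / 76.10 = 0.02089 h⁻¹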